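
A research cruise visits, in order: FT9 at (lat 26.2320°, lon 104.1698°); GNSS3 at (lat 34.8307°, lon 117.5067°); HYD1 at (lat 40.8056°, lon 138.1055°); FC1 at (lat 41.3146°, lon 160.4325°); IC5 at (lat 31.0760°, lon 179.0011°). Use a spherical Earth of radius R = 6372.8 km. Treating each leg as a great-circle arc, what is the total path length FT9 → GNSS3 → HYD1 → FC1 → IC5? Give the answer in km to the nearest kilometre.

7396 km

FT9→GNSS3: c = 0.250042 rad, d = 1593.47 km
GNSS3→HYD1: c = 0.301660 rad, d = 1922.42 km
HYD1→FC1: c = 0.293150 rad, d = 1868.18 km
FC1→IC5: c = 0.315673 rad, d = 2011.72 km
Total = 1593.47 + 1922.42 + 1868.18 + 2011.72 = 7395.79 km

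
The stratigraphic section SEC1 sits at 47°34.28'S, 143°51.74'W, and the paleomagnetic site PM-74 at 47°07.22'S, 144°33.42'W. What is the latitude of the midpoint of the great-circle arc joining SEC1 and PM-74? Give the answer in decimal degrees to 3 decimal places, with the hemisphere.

47.346°S

SEC1: φ = -47.57133°, λ = -143.86233°
PM-74: φ = -47.12033°, λ = -144.55700°
Bx = cos φ₂ cos Δλ = 0.680411,  By = cos φ₂ sin Δλ = -0.008250
φₘ = atan2(sin φ₁ + sin φ₂, √((cos φ₁ + Bx)² + By²)) = -47.34636°
λₘ = λ₁ + atan2(By, cos φ₁ + Bx) = -144.21115°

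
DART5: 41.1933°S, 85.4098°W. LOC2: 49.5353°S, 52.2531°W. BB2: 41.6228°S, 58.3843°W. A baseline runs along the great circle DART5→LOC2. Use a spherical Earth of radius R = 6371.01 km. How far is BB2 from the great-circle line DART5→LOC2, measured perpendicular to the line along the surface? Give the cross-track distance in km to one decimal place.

788.0 km

δ₁₃ = central angle DART5→BB2 = 0.352397 rad  (haversine)
θ₁₃ = bearing DART5→BB2 = 100.223°,  θ₁₂ = bearing DART5→LOC2 = 121.166°
dₓₜ = R·arcsin(sin δ₁₃ · sin(θ₁₃ − θ₁₂)) = 6371.01·arcsin(0.34515·sin(-20.943°)) = -787.999 km
|dₓₜ| = 787.999 km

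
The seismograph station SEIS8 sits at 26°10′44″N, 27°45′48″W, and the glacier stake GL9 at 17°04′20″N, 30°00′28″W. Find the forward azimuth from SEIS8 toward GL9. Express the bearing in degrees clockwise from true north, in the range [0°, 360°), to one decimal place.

SEIS8: φ = +26.17889°, λ = -27.76333°
GL9: φ = +17.07222°, λ = -30.00778°
Δλ = -2.2444°
y = sin Δλ · cos φ₂ = -0.037437
x = cos φ₁ sin φ₂ − sin φ₁ cos φ₂ cos Δλ = -0.157949
θ = atan2(y, x) = -166.6658° → 193.3342° (mod 360°)

193.3°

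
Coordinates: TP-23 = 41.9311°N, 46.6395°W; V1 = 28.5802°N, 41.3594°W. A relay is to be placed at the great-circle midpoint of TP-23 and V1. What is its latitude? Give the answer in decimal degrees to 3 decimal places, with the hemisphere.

35.284°N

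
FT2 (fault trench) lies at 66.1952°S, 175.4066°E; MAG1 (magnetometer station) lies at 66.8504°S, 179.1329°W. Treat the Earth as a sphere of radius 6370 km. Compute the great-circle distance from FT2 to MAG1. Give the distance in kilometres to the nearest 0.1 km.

Δφ = -0.6552°,  Δλ = 5.4605°
a = sin²(Δφ/2) + cos φ₁ cos φ₂ sin²(Δλ/2) = 0.000393
c = 2·arcsin(√a) = 0.039637 rad = 2.2710°
d = R·c = 6370 × 0.039637 = 252.5 km

252.5 km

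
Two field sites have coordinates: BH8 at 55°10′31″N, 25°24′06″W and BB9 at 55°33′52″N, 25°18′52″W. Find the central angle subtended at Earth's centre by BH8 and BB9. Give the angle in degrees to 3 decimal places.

0.392°

BH8: φ = +55.17528°, λ = -25.40167°
BB9: φ = +55.56444°, λ = -25.31444°
Δφ = 0.3892°,  Δλ = 0.0872°
a = sin²(Δφ/2) + cos φ₁ cos φ₂ sin²(Δλ/2) = 0.000012
c = 2·arcsin(√a) = 0.006847 rad = 0.3923°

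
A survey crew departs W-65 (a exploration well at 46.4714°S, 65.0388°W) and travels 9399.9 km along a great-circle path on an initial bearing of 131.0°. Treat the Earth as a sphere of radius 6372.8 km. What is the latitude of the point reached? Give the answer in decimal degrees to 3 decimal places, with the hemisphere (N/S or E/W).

31.273°S

δ = d/R = 9399.9/6372.8 = 1.475003 rad
φ₂ = arcsin(sin φ₁ cos δ + cos φ₁ sin δ cos θ)
   = arcsin(-0.72503·0.09565 + 0.68872·0.99542·-0.65606) = -31.27284°
λ₂ = λ₁ + atan2(sin θ sin δ cos φ₁, cos δ − sin φ₁ sin φ₂) = 53.44432°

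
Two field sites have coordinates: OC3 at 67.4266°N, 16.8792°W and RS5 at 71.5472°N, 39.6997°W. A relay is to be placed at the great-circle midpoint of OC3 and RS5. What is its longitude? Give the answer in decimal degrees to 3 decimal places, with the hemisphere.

27.178°W

Bx = cos φ₂ cos Δλ = 0.291747,  By = cos φ₂ sin Δλ = -0.122762
φₘ = atan2(sin φ₁ + sin φ₂, √((cos φ₁ + Bx)² + By²)) = 69.85597°
λₘ = λ₁ + atan2(By, cos φ₁ + Bx) = -27.17774°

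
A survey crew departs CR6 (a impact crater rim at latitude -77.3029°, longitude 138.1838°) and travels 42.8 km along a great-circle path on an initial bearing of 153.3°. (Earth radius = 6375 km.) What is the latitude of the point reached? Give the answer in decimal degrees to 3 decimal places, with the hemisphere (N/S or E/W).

δ = d/R = 42.8/6375 = 0.006714 rad
φ₂ = arcsin(sin φ₁ cos δ + cos φ₁ sin δ cos θ)
   = arcsin(-0.97555·0.99998 + 0.21980·0.00671·-0.89337) = -77.64536°
λ₂ = λ₁ + atan2(sin θ sin δ cos φ₁, cos δ − sin φ₁ sin φ₂) = 138.99162°

77.645°S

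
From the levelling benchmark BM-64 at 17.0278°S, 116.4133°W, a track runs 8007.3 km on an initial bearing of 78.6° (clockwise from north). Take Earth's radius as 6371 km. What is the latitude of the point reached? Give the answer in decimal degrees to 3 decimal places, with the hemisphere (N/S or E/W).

δ = d/R = 8007.3/6371 = 1.256836 rad
φ₂ = arcsin(sin φ₁ cos δ + cos φ₁ sin δ cos θ)
   = arcsin(-0.29284·0.30883 + 0.95616·0.95112·0.19766) = 5.12439°
λ₂ = λ₁ + atan2(sin θ sin δ cos φ₁, cos δ − sin φ₁ sin φ₂) = -47.00754°

5.124°N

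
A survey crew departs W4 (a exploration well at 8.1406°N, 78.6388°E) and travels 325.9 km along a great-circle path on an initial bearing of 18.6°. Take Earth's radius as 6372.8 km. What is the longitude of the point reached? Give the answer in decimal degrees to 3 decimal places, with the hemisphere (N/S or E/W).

δ = d/R = 325.9/6372.8 = 0.051139 rad
φ₂ = arcsin(sin φ₁ cos δ + cos φ₁ sin δ cos θ)
   = arcsin(0.14160·0.99869 + 0.98992·0.05112·0.94777) = 10.91640°
λ₂ = λ₁ + atan2(sin θ sin δ cos φ₁, cos δ − sin φ₁ sin φ₂) = 79.59022°

79.590°E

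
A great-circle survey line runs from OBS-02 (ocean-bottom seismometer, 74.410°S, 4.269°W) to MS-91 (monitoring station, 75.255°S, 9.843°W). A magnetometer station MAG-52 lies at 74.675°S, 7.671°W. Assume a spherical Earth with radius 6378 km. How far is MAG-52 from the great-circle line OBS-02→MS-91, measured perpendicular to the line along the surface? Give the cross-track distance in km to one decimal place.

δ₁₃ = central angle OBS-02→MAG-52 = 0.016485 rad  (haversine)
θ₁₃ = bearing OBS-02→MAG-52 = 252.073°,  θ₁₂ = bearing OBS-02→MS-91 = 237.241°
dₓₜ = R·arcsin(sin δ₁₃ · sin(θ₁₃ − θ₁₂)) = 6378·arcsin(0.01648·sin(14.832°)) = 26.912 km
|dₓₜ| = 26.912 km

26.9 km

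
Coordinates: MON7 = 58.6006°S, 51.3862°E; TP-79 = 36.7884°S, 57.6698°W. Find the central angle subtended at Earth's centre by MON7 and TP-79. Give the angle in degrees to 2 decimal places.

Δφ = 21.8122°,  Δλ = -109.0560°
a = sin²(Δφ/2) + cos φ₁ cos φ₂ sin²(Δλ/2) = 0.312533
c = 2·arcsin(√a) = 1.186470 rad = 67.9797°

67.98°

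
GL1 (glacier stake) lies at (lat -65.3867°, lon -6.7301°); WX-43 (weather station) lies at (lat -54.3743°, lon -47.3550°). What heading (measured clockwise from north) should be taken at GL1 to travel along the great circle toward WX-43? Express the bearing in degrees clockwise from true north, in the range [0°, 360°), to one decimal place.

279.5°

Δλ = -40.6249°
y = sin Δλ · cos φ₂ = -0.379260
x = cos φ₁ sin φ₂ − sin φ₁ cos φ₂ cos Δλ = 0.063391
θ = atan2(y, x) = -80.5111° → 279.4889° (mod 360°)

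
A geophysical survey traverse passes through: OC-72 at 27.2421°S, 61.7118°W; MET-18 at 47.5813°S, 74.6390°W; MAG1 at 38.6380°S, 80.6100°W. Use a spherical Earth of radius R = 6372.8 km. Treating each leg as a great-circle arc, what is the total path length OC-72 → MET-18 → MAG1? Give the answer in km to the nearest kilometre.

OC-72→MET-18: c = 0.396414 rad, d = 2526.27 km
MET-18→MAG1: c = 0.173514 rad, d = 1105.77 km
Total = 2526.27 + 1105.77 = 3632.04 km

3632 km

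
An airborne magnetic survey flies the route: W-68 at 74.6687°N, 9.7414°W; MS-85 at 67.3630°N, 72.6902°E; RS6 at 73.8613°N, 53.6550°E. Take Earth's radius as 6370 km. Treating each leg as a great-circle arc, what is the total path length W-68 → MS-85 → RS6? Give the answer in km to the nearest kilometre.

W-68→MS-85: c = 0.442883 rad, d = 2821.16 km
MS-85→RS6: c = 0.156845 rad, d = 999.10 km
Total = 2821.16 + 999.10 = 3820.26 km

3820 km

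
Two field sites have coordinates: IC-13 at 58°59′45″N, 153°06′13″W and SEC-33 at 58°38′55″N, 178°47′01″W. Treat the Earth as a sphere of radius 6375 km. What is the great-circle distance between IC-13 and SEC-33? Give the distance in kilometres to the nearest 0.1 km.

1470.6 km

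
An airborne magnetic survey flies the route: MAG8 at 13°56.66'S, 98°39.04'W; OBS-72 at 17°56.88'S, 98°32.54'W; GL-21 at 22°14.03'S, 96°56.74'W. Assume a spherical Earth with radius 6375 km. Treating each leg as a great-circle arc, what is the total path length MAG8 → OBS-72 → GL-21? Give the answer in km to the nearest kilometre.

MAG8: φ = -13.94433°, λ = -98.65067°
OBS-72: φ = -17.94800°, λ = -98.54233°
GL-21: φ = -22.23383°, λ = -96.94567°
MAG8→OBS-72: c = 0.069901 rad, d = 445.62 km
OBS-72→GL-21: c = 0.079245 rad, d = 505.19 km
Total = 445.62 + 505.19 = 950.81 km

951 km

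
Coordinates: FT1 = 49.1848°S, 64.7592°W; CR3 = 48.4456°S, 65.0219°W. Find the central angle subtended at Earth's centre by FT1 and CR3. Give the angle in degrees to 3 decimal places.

0.759°

Δφ = 0.7392°,  Δλ = -0.2627°
a = sin²(Δφ/2) + cos φ₁ cos φ₂ sin²(Δλ/2) = 0.000044
c = 2·arcsin(√a) = 0.013250 rad = 0.7592°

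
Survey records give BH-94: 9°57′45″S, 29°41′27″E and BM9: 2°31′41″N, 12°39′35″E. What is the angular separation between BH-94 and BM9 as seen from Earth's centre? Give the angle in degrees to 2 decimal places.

21.06°

BH-94: φ = -9.96250°, λ = +29.69083°
BM9: φ = +2.52806°, λ = +12.65972°
Δφ = 12.4906°,  Δλ = -17.0311°
a = sin²(Δφ/2) + cos φ₁ cos φ₂ sin²(Δλ/2) = 0.033410
c = 2·arcsin(√a) = 0.367633 rad = 21.0638°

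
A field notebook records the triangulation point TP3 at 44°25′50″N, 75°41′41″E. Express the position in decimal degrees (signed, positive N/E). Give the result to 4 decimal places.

lat: 44.4306° N → +44.4306°
lon: 75.6947° E → +75.6947°

+44.4306°, +75.6947°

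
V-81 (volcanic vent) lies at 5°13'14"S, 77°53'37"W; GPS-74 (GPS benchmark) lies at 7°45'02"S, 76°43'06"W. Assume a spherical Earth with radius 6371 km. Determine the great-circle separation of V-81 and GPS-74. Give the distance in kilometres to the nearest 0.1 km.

309.8 km

V-81: φ = -5.22056°, λ = -77.89361°
GPS-74: φ = -7.75056°, λ = -76.71833°
Δφ = -2.5300°,  Δλ = 1.1753°
a = sin²(Δφ/2) + cos φ₁ cos φ₂ sin²(Δλ/2) = 0.000591
c = 2·arcsin(√a) = 0.048633 rad = 2.7865°
d = R·c = 6371 × 0.048633 = 309.8 km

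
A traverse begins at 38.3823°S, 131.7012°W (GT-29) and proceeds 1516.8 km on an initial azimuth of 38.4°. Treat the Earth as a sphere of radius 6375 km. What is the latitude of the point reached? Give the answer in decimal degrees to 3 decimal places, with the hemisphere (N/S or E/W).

27.298°S

δ = d/R = 1516.8/6375 = 0.237929 rad
φ₂ = arcsin(sin φ₁ cos δ + cos φ₁ sin δ cos θ)
   = arcsin(-0.62091·0.97183 + 0.78389·0.23569·0.78369) = -27.29826°
λ₂ = λ₁ + atan2(sin θ sin δ cos φ₁, cos δ − sin φ₁ sin φ₂) = -122.21869°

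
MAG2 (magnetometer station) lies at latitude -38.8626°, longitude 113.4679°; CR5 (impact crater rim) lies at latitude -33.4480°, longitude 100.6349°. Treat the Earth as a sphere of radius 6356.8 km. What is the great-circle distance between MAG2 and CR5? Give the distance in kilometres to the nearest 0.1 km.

Δφ = 5.4146°,  Δλ = -12.8330°
a = sin²(Δφ/2) + cos φ₁ cos φ₂ sin²(Δλ/2) = 0.010345
c = 2·arcsin(√a) = 0.203775 rad = 11.6755°
d = R·c = 6356.8 × 0.203775 = 1295.4 km

1295.4 km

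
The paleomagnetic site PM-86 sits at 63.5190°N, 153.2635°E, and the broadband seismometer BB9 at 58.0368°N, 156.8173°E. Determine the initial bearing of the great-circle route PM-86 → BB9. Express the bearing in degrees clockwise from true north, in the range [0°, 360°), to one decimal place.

160.9°

Δλ = 3.5538°
y = sin Δλ · cos φ₂ = 0.032814
x = cos φ₁ sin φ₂ − sin φ₁ cos φ₂ cos Δλ = -0.094625
θ = atan2(y, x) = 160.8747° → 160.8747° (mod 360°)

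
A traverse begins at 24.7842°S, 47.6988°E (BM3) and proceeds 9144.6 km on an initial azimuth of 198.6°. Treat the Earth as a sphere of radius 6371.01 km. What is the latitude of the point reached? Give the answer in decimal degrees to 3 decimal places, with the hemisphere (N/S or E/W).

δ = d/R = 9144.6/6371.01 = 1.435345 rad
φ₂ = arcsin(sin φ₁ cos δ + cos φ₁ sin δ cos θ)
   = arcsin(-0.41920·0.13504 + 0.90789·0.99084·-0.94777) = -65.39486°
λ₂ = λ₁ + atan2(sin θ sin δ cos φ₁, cos δ − sin φ₁ sin φ₂) = -82.92112°

65.395°S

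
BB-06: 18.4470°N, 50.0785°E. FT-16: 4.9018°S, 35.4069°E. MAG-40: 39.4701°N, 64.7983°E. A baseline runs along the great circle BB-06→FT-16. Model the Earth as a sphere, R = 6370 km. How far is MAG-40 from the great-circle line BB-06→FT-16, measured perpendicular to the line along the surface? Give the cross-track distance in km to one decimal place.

232.5 km

δ₁₃ = central angle BB-06→MAG-40 = 0.428952 rad  (haversine)
θ₁₃ = bearing BB-06→MAG-40 = 28.138°,  θ₁₂ = bearing BB-06→FT-16 = 213.172°
dₓₜ = R·arcsin(sin δ₁₃ · sin(θ₁₃ − θ₁₂)) = 6370·arcsin(0.41592·sin(-185.034°)) = 232.505 km
|dₓₜ| = 232.505 km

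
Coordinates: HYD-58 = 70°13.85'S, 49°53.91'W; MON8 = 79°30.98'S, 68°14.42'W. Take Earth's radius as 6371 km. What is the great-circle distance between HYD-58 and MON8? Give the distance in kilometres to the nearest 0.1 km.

HYD-58: φ = -70.23083°, λ = -49.89850°
MON8: φ = -79.51633°, λ = -68.24033°
Δφ = -9.2855°,  Δλ = -18.3418°
a = sin²(Δφ/2) + cos φ₁ cos φ₂ sin²(Δλ/2) = 0.008115
c = 2·arcsin(√a) = 0.180411 rad = 10.3368°
d = R·c = 6371 × 0.180411 = 1149.4 km

1149.4 km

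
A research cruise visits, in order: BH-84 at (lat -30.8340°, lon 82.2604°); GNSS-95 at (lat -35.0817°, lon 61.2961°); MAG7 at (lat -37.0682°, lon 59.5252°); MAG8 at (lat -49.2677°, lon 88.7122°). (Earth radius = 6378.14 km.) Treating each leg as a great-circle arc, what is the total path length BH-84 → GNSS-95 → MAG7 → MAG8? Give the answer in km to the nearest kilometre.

4989 km

BH-84→GNSS-95: c = 0.315185 rad, d = 2010.29 km
GNSS-95→MAG7: c = 0.042731 rad, d = 272.55 km
MAG7→MAG8: c = 0.424340 rad, d = 2706.50 km
Total = 2010.29 + 272.55 + 2706.50 = 4989.34 km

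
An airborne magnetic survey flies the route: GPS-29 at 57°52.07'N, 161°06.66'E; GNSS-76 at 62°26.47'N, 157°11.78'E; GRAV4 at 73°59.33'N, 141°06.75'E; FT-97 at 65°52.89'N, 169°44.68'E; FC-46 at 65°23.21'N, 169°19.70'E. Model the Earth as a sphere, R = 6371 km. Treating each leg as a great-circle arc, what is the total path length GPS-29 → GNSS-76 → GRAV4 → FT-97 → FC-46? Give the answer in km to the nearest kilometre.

GPS-29: φ = +57.86783°, λ = +161.11100°
GNSS-76: φ = +62.44117°, λ = +157.19633°
GRAV4: φ = +73.98883°, λ = +141.11250°
FT-97: φ = +65.88150°, λ = +169.74467°
FC-46: φ = +65.38683°, λ = +169.32833°
GPS-29→GNSS-76: c = 0.086723 rad, d = 552.51 km
GNSS-76→GRAV4: c = 0.225138 rad, d = 1434.35 km
GRAV4→FT-97: c = 0.218504 rad, d = 1392.09 km
FT-97→FC-46: c = 0.009139 rad, d = 58.23 km
Total = 552.51 + 1434.35 + 1392.09 + 58.23 = 3437.17 km

3437 km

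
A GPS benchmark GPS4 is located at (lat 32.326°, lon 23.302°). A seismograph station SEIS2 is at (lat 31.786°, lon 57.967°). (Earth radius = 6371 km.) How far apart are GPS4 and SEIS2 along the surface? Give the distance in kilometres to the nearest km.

Δφ = -0.5400°,  Δλ = 34.6650°
a = sin²(Δφ/2) + cos φ₁ cos φ₂ sin²(Δλ/2) = 0.063773
c = 2·arcsin(√a) = 0.510595 rad = 29.2549°
d = R·c = 6371 × 0.510595 = 3253.0 km

3253 km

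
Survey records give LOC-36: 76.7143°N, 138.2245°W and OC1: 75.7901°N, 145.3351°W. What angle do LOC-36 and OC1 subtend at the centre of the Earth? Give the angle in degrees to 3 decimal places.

Δφ = -0.9242°,  Δλ = -7.1106°
a = sin²(Δφ/2) + cos φ₁ cos φ₂ sin²(Δλ/2) = 0.000282
c = 2·arcsin(√a) = 0.033586 rad = 1.9243°

1.924°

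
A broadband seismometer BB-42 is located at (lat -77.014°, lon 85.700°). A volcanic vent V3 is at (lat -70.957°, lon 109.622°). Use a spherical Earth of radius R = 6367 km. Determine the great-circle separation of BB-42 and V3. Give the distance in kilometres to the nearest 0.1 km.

Δφ = 6.0570°,  Δλ = 23.9220°
a = sin²(Δφ/2) + cos φ₁ cos φ₂ sin²(Δλ/2) = 0.005940
c = 2·arcsin(√a) = 0.154301 rad = 8.8408°
d = R·c = 6367 × 0.154301 = 982.4 km

982.4 km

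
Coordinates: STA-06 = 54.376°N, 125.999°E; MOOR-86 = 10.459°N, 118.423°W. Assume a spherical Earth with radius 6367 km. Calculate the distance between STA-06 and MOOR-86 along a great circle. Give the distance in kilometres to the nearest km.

Δφ = -43.9170°,  Δλ = 115.5780°
a = sin²(Δφ/2) + cos φ₁ cos φ₂ sin²(Δλ/2) = 0.549867
c = 2·arcsin(√a) = 1.670697 rad = 95.7239°
d = R·c = 6367 × 1.670697 = 10637.3 km

10637 km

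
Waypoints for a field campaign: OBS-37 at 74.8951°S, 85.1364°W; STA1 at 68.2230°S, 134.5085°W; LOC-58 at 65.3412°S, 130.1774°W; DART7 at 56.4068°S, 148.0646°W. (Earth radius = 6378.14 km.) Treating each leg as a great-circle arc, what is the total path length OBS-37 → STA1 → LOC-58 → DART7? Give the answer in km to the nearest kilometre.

3573 km

OBS-37→STA1: c = 0.285570 rad, d = 1821.41 km
STA1→LOC-58: c = 0.058432 rad, d = 372.69 km
LOC-58→DART7: c = 0.216251 rad, d = 1379.28 km
Total = 1821.41 + 372.69 + 1379.28 = 3573.37 km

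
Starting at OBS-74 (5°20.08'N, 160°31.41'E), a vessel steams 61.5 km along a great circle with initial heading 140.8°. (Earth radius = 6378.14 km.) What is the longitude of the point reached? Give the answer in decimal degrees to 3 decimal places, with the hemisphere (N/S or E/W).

OBS-74: φ = +5.33467°, λ = +160.52350°
δ = d/R = 61.5/6378.14 = 0.009642 rad
φ₂ = arcsin(sin φ₁ cos δ + cos φ₁ sin δ cos θ)
   = arcsin(0.09297·0.99995 + 0.99567·0.00964·-0.77494) = 4.90644°
λ₂ = λ₁ + atan2(sin θ sin δ cos φ₁, cos δ − sin φ₁ sin φ₂) = 160.87395°

160.874°E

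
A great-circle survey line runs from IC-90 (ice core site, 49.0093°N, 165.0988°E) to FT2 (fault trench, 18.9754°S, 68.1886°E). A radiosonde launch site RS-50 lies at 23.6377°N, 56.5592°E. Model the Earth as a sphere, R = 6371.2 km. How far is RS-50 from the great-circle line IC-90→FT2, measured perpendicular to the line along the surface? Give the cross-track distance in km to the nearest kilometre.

4062 km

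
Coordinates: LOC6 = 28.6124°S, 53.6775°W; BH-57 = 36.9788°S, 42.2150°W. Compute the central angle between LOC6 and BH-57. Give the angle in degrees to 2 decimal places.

Δφ = -8.3664°,  Δλ = 11.4625°
a = sin²(Δφ/2) + cos φ₁ cos φ₂ sin²(Δλ/2) = 0.012315
c = 2·arcsin(√a) = 0.222402 rad = 12.7427°

12.74°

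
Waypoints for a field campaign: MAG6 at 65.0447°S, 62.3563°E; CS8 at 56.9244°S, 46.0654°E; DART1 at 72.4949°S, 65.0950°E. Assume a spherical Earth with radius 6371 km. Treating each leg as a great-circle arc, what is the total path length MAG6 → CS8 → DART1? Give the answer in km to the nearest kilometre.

MAG6→CS8: c = 0.196639 rad, d = 1252.78 km
CS8→DART1: c = 0.303388 rad, d = 1932.88 km
Total = 1252.78 + 1932.88 = 3185.67 km

3186 km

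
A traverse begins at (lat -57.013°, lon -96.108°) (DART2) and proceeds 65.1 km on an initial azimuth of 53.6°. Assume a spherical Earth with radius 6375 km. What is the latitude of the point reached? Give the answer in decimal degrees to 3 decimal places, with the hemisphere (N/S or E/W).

δ = d/R = 65.1/6375 = 0.010212 rad
φ₂ = arcsin(sin φ₁ cos δ + cos φ₁ sin δ cos θ)
   = arcsin(-0.83879·0.99995 + 0.54445·0.01021·0.59342) = -56.66285°
λ₂ = λ₁ + atan2(sin θ sin δ cos φ₁, cos δ − sin φ₁ sin φ₂) = -95.25106°

56.663°S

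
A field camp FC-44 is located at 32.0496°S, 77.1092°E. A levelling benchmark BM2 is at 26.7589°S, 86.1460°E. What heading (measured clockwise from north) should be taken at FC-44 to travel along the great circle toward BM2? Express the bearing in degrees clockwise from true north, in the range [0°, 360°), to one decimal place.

Δλ = 9.0368°
y = sin Δλ · cos φ₂ = 0.140248
x = cos φ₁ sin φ₂ − sin φ₁ cos φ₂ cos Δλ = 0.086328
θ = atan2(y, x) = 58.3862° → 58.3862° (mod 360°)

58.4°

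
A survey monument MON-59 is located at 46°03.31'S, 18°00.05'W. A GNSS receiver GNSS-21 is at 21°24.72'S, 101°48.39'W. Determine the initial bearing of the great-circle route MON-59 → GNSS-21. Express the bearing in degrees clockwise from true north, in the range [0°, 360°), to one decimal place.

MON-59: φ = -46.05517°, λ = -18.00083°
GNSS-21: φ = -21.41200°, λ = -101.80650°
Δλ = -83.8057°
y = sin Δλ · cos φ₂ = -0.925544
x = cos φ₁ sin φ₂ − sin φ₁ cos φ₂ cos Δλ = -0.181020
θ = atan2(y, x) = -101.0663° → 258.9337° (mod 360°)

258.9°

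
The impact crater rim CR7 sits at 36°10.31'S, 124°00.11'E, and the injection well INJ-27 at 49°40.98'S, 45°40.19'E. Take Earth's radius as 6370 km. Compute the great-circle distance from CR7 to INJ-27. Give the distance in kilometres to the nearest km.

6253 km

CR7: φ = -36.17183°, λ = +124.00183°
INJ-27: φ = -49.68300°, λ = +45.66983°
Δφ = -13.5112°,  Δλ = -78.3320°
a = sin²(Δφ/2) + cos φ₁ cos φ₂ sin²(Δλ/2) = 0.222174
c = 2·arcsin(√a) = 0.981650 rad = 56.2444°
d = R·c = 6370 × 0.981650 = 6253.1 km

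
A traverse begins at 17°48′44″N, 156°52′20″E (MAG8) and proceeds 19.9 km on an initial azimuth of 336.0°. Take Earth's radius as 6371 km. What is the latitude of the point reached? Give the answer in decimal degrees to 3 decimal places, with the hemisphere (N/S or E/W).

17.976°N

MAG8: φ = +17.81222°, λ = +156.87222°
δ = d/R = 19.9/6371 = 0.003124 rad
φ₂ = arcsin(sin φ₁ cos δ + cos φ₁ sin δ cos θ)
   = arcsin(0.30590·1.00000 + 0.95206·0.00312·0.91355) = 17.97570°
λ₂ = λ₁ + atan2(sin θ sin δ cos φ₁, cos δ − sin φ₁ sin φ₂) = 156.79570°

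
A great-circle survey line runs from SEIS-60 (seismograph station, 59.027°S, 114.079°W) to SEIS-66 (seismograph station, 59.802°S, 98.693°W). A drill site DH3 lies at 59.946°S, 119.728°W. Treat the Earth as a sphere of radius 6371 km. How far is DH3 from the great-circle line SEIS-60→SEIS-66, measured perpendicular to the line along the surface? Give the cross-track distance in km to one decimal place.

179.5 km

δ₁₃ = central angle SEIS-60→DH3 = 0.052548 rad  (haversine)
θ₁₃ = bearing SEIS-60→DH3 = 249.814°,  θ₁₂ = bearing SEIS-60→SEIS-66 = 102.253°
dₓₜ = R·arcsin(sin δ₁₃ · sin(θ₁₃ − θ₁₂)) = 6371·arcsin(0.05252·sin(147.561°)) = 179.517 km
|dₓₜ| = 179.517 km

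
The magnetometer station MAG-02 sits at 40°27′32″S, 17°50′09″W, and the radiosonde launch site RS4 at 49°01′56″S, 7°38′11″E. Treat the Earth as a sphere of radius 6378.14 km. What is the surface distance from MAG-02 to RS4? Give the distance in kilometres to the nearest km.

2214 km

MAG-02: φ = -40.45889°, λ = -17.83583°
RS4: φ = -49.03222°, λ = +7.63639°
Δφ = -8.5733°,  Δλ = 25.4722°
a = sin²(Δφ/2) + cos φ₁ cos φ₂ sin²(Δλ/2) = 0.029833
c = 2·arcsin(√a) = 0.347185 rad = 19.8922°
d = R·c = 6378.14 × 0.347185 = 2214.4 km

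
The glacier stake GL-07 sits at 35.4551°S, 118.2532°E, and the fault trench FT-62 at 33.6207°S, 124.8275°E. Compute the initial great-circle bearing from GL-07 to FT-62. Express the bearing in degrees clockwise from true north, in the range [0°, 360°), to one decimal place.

Δλ = 6.5743°
y = sin Δλ · cos φ₂ = 0.095340
x = cos φ₁ sin φ₂ − sin φ₁ cos φ₂ cos Δλ = 0.028835
θ = atan2(y, x) = 73.1726° → 73.1726° (mod 360°)

73.2°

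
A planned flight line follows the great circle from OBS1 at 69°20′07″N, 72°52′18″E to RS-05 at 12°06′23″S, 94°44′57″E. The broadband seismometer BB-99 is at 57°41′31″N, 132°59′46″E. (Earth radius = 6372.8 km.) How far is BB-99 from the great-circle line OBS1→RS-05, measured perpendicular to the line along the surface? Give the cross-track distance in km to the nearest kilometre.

2968 km

OBS1: φ = +69.33528°, λ = +72.87167°
RS-05: φ = -12.10639°, λ = +94.74917°
BB-99: φ = +57.69194°, λ = +132.99611°
δ₁₃ = central angle OBS1→BB-99 = 0.484816 rad  (haversine)
θ₁₃ = bearing OBS1→BB-99 = 83.944°,  θ₁₂ = bearing OBS1→RS-05 = 158.459°
dₓₜ = R·arcsin(sin δ₁₃ · sin(θ₁₃ − θ₁₂)) = 6372.8·arcsin(0.46605·sin(-74.514°)) = -2968.374 km
|dₓₜ| = 2968.374 km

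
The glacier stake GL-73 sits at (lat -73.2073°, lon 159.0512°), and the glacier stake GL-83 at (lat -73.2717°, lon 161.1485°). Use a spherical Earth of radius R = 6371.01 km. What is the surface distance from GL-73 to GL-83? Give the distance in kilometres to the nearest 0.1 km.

67.6 km

Δφ = -0.0644°,  Δλ = 2.0973°
a = sin²(Δφ/2) + cos φ₁ cos φ₂ sin²(Δλ/2) = 0.000028
c = 2·arcsin(√a) = 0.010615 rad = 0.6082°
d = R·c = 6371.01 × 0.010615 = 67.6 km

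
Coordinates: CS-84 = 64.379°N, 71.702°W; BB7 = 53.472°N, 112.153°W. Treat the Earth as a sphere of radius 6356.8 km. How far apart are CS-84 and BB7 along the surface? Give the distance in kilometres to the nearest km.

Δφ = -10.9070°,  Δλ = -40.4510°
a = sin²(Δφ/2) + cos φ₁ cos φ₂ sin²(Δλ/2) = 0.039794
c = 2·arcsin(√a) = 0.401664 rad = 23.0137°
d = R·c = 6356.8 × 0.401664 = 2553.3 km

2553 km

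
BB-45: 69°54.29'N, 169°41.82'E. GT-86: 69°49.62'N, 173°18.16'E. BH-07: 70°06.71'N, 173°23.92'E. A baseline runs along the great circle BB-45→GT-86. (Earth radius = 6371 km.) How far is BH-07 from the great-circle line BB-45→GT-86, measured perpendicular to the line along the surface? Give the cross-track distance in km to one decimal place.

BB-45: φ = +69.90483°, λ = +169.69700°
GT-86: φ = +69.82700°, λ = +173.30267°
BH-07: φ = +70.11183°, λ = +173.39867°
δ₁₃ = central angle BB-45→BH-07 = 0.022378 rad  (haversine)
θ₁₃ = bearing BB-45→BH-07 = 78.974°,  θ₁₂ = bearing BB-45→GT-86 = 91.894°
dₓₜ = R·arcsin(sin δ₁₃ · sin(θ₁₃ − θ₁₂)) = 6371·arcsin(0.02238·sin(-12.920°)) = -31.875 km
|dₓₜ| = 31.875 km

31.9 km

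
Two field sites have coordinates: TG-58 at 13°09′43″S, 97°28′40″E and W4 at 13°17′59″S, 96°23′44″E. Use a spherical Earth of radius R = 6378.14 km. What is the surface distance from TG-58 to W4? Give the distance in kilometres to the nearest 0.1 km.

118.3 km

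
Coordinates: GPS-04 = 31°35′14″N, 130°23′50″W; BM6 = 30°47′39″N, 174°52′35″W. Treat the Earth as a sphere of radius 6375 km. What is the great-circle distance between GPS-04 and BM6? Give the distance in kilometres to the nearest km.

4205 km

GPS-04: φ = +31.58722°, λ = -130.39722°
BM6: φ = +30.79417°, λ = -174.87639°
Δφ = -0.7931°,  Δλ = -44.4792°
a = sin²(Δφ/2) + cos φ₁ cos φ₂ sin²(Δλ/2) = 0.104868
c = 2·arcsin(√a) = 0.659558 rad = 37.7899°
d = R·c = 6375 × 0.659558 = 4204.7 km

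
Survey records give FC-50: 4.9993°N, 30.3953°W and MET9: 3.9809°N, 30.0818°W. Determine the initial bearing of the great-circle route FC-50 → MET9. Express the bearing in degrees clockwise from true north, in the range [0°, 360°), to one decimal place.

162.9°

Δλ = 0.3135°
y = sin Δλ · cos φ₂ = 0.005458
x = cos φ₁ sin φ₂ − sin φ₁ cos φ₂ cos Δλ = -0.017772
θ = atan2(y, x) = 162.9267° → 162.9267° (mod 360°)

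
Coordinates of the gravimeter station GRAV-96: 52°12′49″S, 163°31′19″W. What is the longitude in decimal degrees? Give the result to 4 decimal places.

163° + 31′/60 + 19″/3600 = 163 + 0.51667 + 0.00528 = 163.5219°

163.5219°W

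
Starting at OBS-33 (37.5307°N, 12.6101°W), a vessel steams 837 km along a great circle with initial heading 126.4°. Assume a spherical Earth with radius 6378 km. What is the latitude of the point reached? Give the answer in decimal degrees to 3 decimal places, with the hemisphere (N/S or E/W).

32.845°N

δ = d/R = 837/6378 = 0.131232 rad
φ₂ = arcsin(sin φ₁ cos δ + cos φ₁ sin δ cos θ)
   = arcsin(0.60919·0.99140 + 0.79303·0.13086·-0.59342) = 32.84497°
λ₂ = λ₁ + atan2(sin θ sin δ cos φ₁, cos δ − sin φ₁ sin φ₂) = -5.40820°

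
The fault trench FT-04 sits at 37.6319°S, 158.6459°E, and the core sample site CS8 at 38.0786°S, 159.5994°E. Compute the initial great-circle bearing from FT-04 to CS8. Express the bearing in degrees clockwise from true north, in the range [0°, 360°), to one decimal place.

121.0°

Δλ = 0.9535°
y = sin Δλ · cos φ₂ = 0.013099
x = cos φ₁ sin φ₂ − sin φ₁ cos φ₂ cos Δλ = -0.007863
θ = atan2(y, x) = 120.9745° → 120.9745° (mod 360°)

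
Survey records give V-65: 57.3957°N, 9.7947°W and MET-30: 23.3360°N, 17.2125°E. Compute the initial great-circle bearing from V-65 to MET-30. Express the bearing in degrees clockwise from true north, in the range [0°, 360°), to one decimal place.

138.8°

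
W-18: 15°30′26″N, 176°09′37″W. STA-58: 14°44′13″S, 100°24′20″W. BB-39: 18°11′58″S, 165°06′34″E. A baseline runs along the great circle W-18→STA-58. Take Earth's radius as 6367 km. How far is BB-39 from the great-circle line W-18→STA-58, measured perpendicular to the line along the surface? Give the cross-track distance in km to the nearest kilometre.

W-18: φ = +15.50722°, λ = -176.16028°
STA-58: φ = -14.73694°, λ = -100.40556°
BB-39: φ = -18.19944°, λ = +165.10944°
δ₁₃ = central angle W-18→BB-39 = 0.670661 rad  (haversine)
θ₁₃ = bearing W-18→BB-39 = 209.395°,  θ₁₂ = bearing W-18→STA-58 = 108.231°
dₓₜ = R·arcsin(sin δ₁₃ · sin(θ₁₃ − θ₁₂)) = 6367·arcsin(0.62150·sin(101.164°)) = 4175.073 km
|dₓₜ| = 4175.073 km

4175 km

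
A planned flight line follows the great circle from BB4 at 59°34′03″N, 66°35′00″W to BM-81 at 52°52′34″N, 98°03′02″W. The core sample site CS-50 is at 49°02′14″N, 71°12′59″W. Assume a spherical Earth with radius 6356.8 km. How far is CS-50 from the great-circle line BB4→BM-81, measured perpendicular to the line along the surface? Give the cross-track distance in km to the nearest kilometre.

BB4: φ = +59.56750°, λ = -66.58333°
BM-81: φ = +52.87611°, λ = -98.05056°
CS-50: φ = +49.03722°, λ = -71.21639°
δ₁₃ = central angle BB4→CS-50 = 0.189633 rad  (haversine)
θ₁₃ = bearing BB4→CS-50 = 196.315°,  θ₁₂ = bearing BB4→BM-81 = 262.766°
dₓₜ = R·arcsin(sin δ₁₃ · sin(θ₁₃ − θ₁₂)) = 6356.8·arcsin(0.18850·sin(-66.451°)) = -1103.995 km
|dₓₜ| = 1103.995 km

1104 km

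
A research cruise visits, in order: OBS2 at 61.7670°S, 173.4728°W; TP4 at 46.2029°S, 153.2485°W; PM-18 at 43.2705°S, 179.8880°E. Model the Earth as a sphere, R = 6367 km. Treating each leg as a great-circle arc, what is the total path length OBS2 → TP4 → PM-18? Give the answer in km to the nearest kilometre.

4292 km

OBS2→TP4: c = 0.338827 rad, d = 2157.31 km
TP4→PM-18: c = 0.335311 rad, d = 2134.92 km
Total = 2157.31 + 2134.92 = 4292.24 km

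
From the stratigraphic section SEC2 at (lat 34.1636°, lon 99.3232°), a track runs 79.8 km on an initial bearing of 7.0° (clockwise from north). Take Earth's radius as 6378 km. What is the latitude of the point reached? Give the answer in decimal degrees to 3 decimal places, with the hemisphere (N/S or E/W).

δ = d/R = 79.8/6378 = 0.012512 rad
φ₂ = arcsin(sin φ₁ cos δ + cos φ₁ sin δ cos θ)
   = arcsin(0.56156·0.99992 + 0.82744·0.01251·0.99255) = 34.87508°
λ₂ = λ₁ + atan2(sin θ sin δ cos φ₁, cos δ − sin φ₁ sin φ₂) = 99.42969°

34.875°N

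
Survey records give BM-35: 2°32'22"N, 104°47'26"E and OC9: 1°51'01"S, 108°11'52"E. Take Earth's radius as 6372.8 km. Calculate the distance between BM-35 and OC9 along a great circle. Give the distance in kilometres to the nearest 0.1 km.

BM-35: φ = +2.53944°, λ = +104.79056°
OC9: φ = -1.85028°, λ = +108.19778°
Δφ = -4.3897°,  Δλ = 3.4072°
a = sin²(Δφ/2) + cos φ₁ cos φ₂ sin²(Δλ/2) = 0.002349
c = 2·arcsin(√a) = 0.096976 rad = 5.5563°
d = R·c = 6372.8 × 0.096976 = 618.0 km

618.0 km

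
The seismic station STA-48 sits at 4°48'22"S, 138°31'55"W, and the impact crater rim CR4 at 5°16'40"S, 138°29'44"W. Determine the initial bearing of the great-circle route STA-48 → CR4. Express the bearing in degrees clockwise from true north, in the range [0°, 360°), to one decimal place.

175.6°

STA-48: φ = -4.80611°, λ = -138.53194°
CR4: φ = -5.27778°, λ = -138.49556°
Δλ = 0.0364°
y = sin Δλ · cos φ₂ = 0.000632
x = cos φ₁ sin φ₂ − sin φ₁ cos φ₂ cos Δλ = -0.008232
θ = atan2(y, x) = 175.6070° → 175.6070° (mod 360°)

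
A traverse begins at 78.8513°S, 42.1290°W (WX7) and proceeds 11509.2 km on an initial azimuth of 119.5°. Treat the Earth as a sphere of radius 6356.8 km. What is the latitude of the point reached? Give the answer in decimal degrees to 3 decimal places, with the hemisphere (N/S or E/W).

δ = d/R = 11509.2/6356.8 = 1.810534 rad
φ₂ = arcsin(sin φ₁ cos δ + cos φ₁ sin δ cos θ)
   = arcsin(-0.98113·-0.23745 + 0.19336·0.97140·-0.49242) = 8.07542°
λ₂ = λ₁ + atan2(sin θ sin δ cos φ₁, cos δ − sin φ₁ sin φ₂) = 79.22912°

8.075°N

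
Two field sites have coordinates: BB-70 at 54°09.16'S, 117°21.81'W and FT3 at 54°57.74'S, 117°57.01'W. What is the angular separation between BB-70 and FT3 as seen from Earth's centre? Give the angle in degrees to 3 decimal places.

BB-70: φ = -54.15267°, λ = -117.36350°
FT3: φ = -54.96233°, λ = -117.95017°
Δφ = -0.8097°,  Δλ = -0.5867°
a = sin²(Δφ/2) + cos φ₁ cos φ₂ sin²(Δλ/2) = 0.000059
c = 2·arcsin(√a) = 0.015328 rad = 0.8782°

0.878°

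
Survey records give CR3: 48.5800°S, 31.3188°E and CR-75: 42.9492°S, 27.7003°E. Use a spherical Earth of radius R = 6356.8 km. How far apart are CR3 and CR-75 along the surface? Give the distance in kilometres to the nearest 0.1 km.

684.4 km

Δφ = 5.6308°,  Δλ = -3.6185°
a = sin²(Δφ/2) + cos φ₁ cos φ₂ sin²(Δλ/2) = 0.002895
c = 2·arcsin(√a) = 0.107668 rad = 6.1689°
d = R·c = 6356.8 × 0.107668 = 684.4 km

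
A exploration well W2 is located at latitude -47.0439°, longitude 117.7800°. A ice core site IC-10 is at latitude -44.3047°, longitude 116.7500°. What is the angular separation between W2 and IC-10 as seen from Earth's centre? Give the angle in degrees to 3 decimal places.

Δφ = 2.7392°,  Δλ = -1.0300°
a = sin²(Δφ/2) + cos φ₁ cos φ₂ sin²(Δλ/2) = 0.000611
c = 2·arcsin(√a) = 0.049429 rad = 2.8321°

2.832°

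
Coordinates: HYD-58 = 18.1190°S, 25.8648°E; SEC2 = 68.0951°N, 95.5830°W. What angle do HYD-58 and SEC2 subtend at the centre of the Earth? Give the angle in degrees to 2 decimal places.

118.26°

Δφ = 86.2141°,  Δλ = -121.4478°
a = sin²(Δφ/2) + cos φ₁ cos φ₂ sin²(Δλ/2) = 0.736762
c = 2·arcsin(√a) = 2.064085 rad = 118.2634°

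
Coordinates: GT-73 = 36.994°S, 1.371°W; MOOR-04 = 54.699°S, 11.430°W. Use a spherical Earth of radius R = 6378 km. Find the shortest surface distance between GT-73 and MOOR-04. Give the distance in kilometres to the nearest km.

Δφ = -17.7050°,  Δλ = -10.0590°
a = sin²(Δφ/2) + cos φ₁ cos φ₂ sin²(Δλ/2) = 0.027230
c = 2·arcsin(√a) = 0.331546 rad = 18.9962°
d = R·c = 6378 × 0.331546 = 2114.6 km

2115 km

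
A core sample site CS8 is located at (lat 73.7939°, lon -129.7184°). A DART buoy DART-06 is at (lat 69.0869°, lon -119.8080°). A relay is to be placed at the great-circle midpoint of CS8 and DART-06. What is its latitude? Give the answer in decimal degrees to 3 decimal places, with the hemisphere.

71.504°N

Bx = cos φ₂ cos Δλ = 0.351625,  By = cos φ₂ sin Δλ = 0.061434
φₘ = atan2(sin φ₁ + sin φ₂, √((cos φ₁ + Bx)² + By²)) = 71.50407°
λₘ = λ₁ + atan2(By, cos φ₁ + Bx) = -124.15514°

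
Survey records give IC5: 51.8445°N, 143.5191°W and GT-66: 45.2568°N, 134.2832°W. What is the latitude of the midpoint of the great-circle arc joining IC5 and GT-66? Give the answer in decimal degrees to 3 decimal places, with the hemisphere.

48.643°N

Bx = cos φ₂ cos Δλ = 0.694805,  By = cos φ₂ sin Δλ = 0.112981
φₘ = atan2(sin φ₁ + sin φ₂, √((cos φ₁ + Bx)² + By²)) = 48.64267°
λₘ = λ₁ + atan2(By, cos φ₁ + Bx) = -138.59956°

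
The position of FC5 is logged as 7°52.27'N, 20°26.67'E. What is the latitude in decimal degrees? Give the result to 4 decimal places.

7.8712°N

7° + 52.27′/60 = 7 + 0.87117 = 7.8712°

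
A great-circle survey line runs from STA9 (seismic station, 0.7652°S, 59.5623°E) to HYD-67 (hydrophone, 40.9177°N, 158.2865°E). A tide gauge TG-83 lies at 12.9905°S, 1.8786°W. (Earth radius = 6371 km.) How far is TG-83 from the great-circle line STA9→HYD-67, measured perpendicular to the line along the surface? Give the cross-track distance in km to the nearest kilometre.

2615 km

δ₁₃ = central angle STA9→TG-83 = 1.082875 rad  (haversine)
θ₁₃ = bearing STA9→TG-83 = 255.675°,  θ₁₂ = bearing STA9→HYD-67 = 48.821°
dₓₜ = R·arcsin(sin δ₁₃ · sin(θ₁₃ − θ₁₂)) = 6371·arcsin(0.88331·sin(206.854°)) = -2614.885 km
|dₓₜ| = 2614.885 km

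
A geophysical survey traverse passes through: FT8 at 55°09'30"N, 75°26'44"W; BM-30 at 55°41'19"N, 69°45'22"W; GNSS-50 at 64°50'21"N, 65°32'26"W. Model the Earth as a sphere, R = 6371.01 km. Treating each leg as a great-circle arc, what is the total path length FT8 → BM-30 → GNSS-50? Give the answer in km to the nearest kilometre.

FT8: φ = +55.15833°, λ = -75.44556°
BM-30: φ = +55.68861°, λ = -69.75611°
GNSS-50: φ = +64.83917°, λ = -65.54056°
FT8→BM-30: c = 0.057091 rad, d = 363.73 km
BM-30→GNSS-50: c = 0.163734 rad, d = 1043.15 km
Total = 363.73 + 1043.15 = 1406.88 km

1407 km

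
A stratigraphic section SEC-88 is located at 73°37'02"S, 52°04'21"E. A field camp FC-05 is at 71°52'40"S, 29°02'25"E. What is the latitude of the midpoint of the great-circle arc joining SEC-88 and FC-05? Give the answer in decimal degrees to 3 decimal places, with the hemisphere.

SEC-88: φ = -73.61722°, λ = +52.07250°
FC-05: φ = -71.87778°, λ = +29.04028°
Bx = cos φ₂ cos Δλ = 0.286250,  By = cos φ₂ sin Δλ = -0.121696
φₘ = atan2(sin φ₁ + sin φ₂, √((cos φ₁ + Bx)² + By²)) = -73.07398°
λₘ = λ₁ + atan2(By, cos φ₁ + Bx) = 39.98577°

73.074°S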